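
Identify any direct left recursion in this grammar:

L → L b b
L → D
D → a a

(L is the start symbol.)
L → L b b: LEFT RECURSIVE (starts with L)
L → D: starts with D
D → a a: starts with a

The grammar has direct left recursion on: L.

Answer: Yes, L is left-recursive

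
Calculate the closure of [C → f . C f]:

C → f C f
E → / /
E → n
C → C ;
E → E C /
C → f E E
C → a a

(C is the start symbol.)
To compute CLOSURE, for each item [A → α.Bβ] where B is a non-terminal, add [B → .γ] for all productions B → γ; repeat for the newly added items until nothing changes.

Start with: [C → f . C f]
  [C → f . C f] has the dot before C: add [C → . f C f], [C → . C ;], [C → . f E E], [C → . a a]
No further items can be added.

CLOSURE = { [C → . C ;], [C → . a a], [C → . f C f], [C → . f E E], [C → f . C f] }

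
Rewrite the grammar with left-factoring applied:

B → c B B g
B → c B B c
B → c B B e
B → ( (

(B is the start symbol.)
Left-factoring transforms A → αβ₁ | αβ₂ into A → αA' and A' → β₁ | β₂
(α is the longest common prefix among the alternatives). Repeat until
no nonterminal has two alternatives with a common prefix.

Round 1: B has alternatives sharing prefix 'c B B'. Introduce B': B → c B B B'
  Add: B' → g
  Add: B' → c
  Add: B' → e

No remaining common prefixes — done.

Resulting grammar:
B → c B B B'
B' → g
B' → c
B' → e
B → ( (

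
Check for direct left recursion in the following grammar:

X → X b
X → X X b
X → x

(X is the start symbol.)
Direct left recursion occurs when N → N α for some non-terminal N (the right-hand side begins with the left-hand side itself).

X → X b: LEFT RECURSIVE (starts with X)
X → X X b: LEFT RECURSIVE (starts with X)
X → x: starts with x

The grammar has direct left recursion on: X.

Answer: Yes, X is left-recursive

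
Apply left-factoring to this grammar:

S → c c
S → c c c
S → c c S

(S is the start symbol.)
S → c c S'
S' → ε
S' → c
S' → S

Left-factoring transforms A → αβ₁ | αβ₂ into A → αA' and A' → β₁ | β₂
(α is the longest common prefix among the alternatives). Repeat until
no nonterminal has two alternatives with a common prefix.

Round 1: S has alternatives sharing prefix 'c c'. Introduce S': S → c c S'
  Add: S' → ε
  Add: S' → c
  Add: S' → S

No remaining common prefixes — done.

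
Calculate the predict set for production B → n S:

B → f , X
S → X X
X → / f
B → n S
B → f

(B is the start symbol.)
{ 'n' }

PREDICT(B → n S) = (FIRST(RHS) \ {ε}) ∪ (FOLLOW(B) if ε ∈ FIRST(RHS), i.e. RHS ⇒* ε)
FIRST(n S) = { 'n' }
ε ∉ FIRST(n S), so FOLLOW(B) is not added.
PREDICT(B → n S) = { 'n' }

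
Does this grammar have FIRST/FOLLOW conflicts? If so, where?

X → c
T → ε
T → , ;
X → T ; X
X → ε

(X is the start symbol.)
A FIRST/FOLLOW conflict occurs when a non-terminal N has a nullable alternative N → β (β ⇒* ε) and another alternative N → α with FIRST(α) ∩ FOLLOW(N) ≠ ∅: on such a lookahead the parser cannot decide between expanding α and letting N vanish via β.

Nullable non-terminals: T, X.
FIRST sets used below: FIRST(T) = { ',', ε }

T: nullable alternative(s) T → ε; FOLLOW(T) = { ';' }
  T → ε: FIRST \ {ε} = { } — this is the only nullable alternative, skip
  T → , ;: FIRST \ {ε} = { ',' } — disjoint from FOLLOW(T)

X: nullable alternative(s) X → ε; FOLLOW(X) = { $ }
  X → c: FIRST \ {ε} = { 'c' } — disjoint from FOLLOW(X)
  X → T ; X: FIRST \ {ε} = { ',', ';' } — disjoint from FOLLOW(X)
  X → ε: FIRST \ {ε} = { } — this is the only nullable alternative, skip

No FIRST/FOLLOW conflicts found.

Answer: No FIRST/FOLLOW conflicts.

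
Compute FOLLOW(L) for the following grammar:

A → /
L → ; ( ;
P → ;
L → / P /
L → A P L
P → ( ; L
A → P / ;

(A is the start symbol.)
{ '(', '/', ';' }

To compute FOLLOW(L), find every occurrence of L on a right-hand side N → α L β: add FIRST(β) \ {ε}, and if β is empty or nullable also add FOLLOW(N). Iterate to a fixed point.

In L → A P L: L is at the end; this adds FOLLOW(L) to itself — nothing new
In P → ( ; L: L is at the end, add FOLLOW(P)

The FOLLOW sets referred to above (computed the same way, to a fixed point):
  FOLLOW(P) = { '(', '/', ';' }

Taking the union: FOLLOW(L) = { '(', '/', ';' }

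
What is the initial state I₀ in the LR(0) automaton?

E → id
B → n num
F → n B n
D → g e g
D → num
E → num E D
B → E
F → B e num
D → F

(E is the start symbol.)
First, augment the grammar with E' → E
I₀ = CLOSURE({ [E' → . E] }):
  [E' → . E] has the dot before E: add [E → . id], [E → . num E D]
No further items can be added.

I₀ = { [E → . id], [E → . num E D], [E' → . E] }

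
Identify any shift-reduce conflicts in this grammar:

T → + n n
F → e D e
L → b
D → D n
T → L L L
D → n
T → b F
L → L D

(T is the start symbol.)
Yes — I4: [L → b .] vs [F → . e D e]; I11: [L → L D .] vs [D → D . n]; I14: [T → L L L .] vs [D → . n]

Augment with T' → T and build the canonical LR(0) collection (I0 = CLOSURE({[T' → . T]}), then GOTO on every symbol after a dot until no new states appear). It has 17 states:
  I0: { [L → . L D], [L → . b], [T → . + n n], [T → . L L L], [T → . b F], [T' → . T] }  — shift
  I1: { [T → + . n n] }  — shift
  I2: { [D → . D n], [D → . n], [L → . L D], [L → . b], [L → L . D], [T → L . L L] }  — shift
  I3: { [T' → T .] }  — accept
  I4: { [F → . e D e], [L → b .], [T → b . F] }  — shift, reduce
  I5: { [T → b F .] }  — reduce
  I6: { [D → . D n], [D → . n], [F → e . D e] }  — shift
  I7: { [D → D . n], [F → e D . e] }  — shift
  I8: { [D → n .] }  — reduce
  I9: { [F → e D e .] }  — reduce
  I10: { [D → D n .] }  — reduce
  I11: { [D → D . n], [L → L D .] }  — shift, reduce
  I12: { [D → . D n], [D → . n], [L → . L D], [L → . b], [L → L . D], [T → L L . L] }  — shift
  I13: { [L → b .] }  — reduce
  I14: { [D → . D n], [D → . n], [L → L . D], [T → L L L .] }  — shift, reduce
  I15: { [T → + n . n] }  — shift
  I16: { [T → + n n .] }  — reduce

I4 contains reduce item [L → b .] and shift item [F → . e D e] — shift-reduce conflict.
I11 contains reduce item [L → L D .] and shift item [D → D . n] — shift-reduce conflict.
I14 contains reduce item [T → L L L .] and shift item [D → . n] — shift-reduce conflict.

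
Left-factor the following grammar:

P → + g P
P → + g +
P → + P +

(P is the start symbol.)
Left-factoring transforms A → αβ₁ | αβ₂ into A → αA' and A' → β₁ | β₂
(α is the longest common prefix among the alternatives). Repeat until
no nonterminal has two alternatives with a common prefix.

Round 1: P has alternatives sharing prefix '+'. Introduce P': P → + P'
  Add: P' → g P
  Add: P' → g +
  Add: P' → P +

Round 2: P' has alternatives sharing prefix 'g'. Introduce P'': P' → g P''
  Add: P'' → P
  Add: P'' → +

No remaining common prefixes — done.

Resulting grammar:
P → + P'
P' → g P''
P'' → P
P'' → +
P' → P +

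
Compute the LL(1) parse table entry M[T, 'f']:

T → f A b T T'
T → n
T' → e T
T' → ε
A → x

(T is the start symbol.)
T → f A b T T'

To find M[T, 'f'], we find productions for T where 'f' is in the predict set (PREDICT(N → α) = (FIRST(α) \ {ε}) ∪ (FOLLOW(N) if α ⇒* ε)).

T → f A b T T': PREDICT = { 'f' }
  'f' is in predict set, so this production goes in M[T, 'f']
T → n: PREDICT = { 'n' }

M[T, 'f'] = T → f A b T T'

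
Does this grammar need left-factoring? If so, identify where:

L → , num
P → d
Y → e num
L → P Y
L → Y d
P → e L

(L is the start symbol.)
Left-factoring is needed when two productions for the same non-terminal
share a common prefix on the right-hand side.

Productions for L:
  L → , num
  L → P Y
  L → Y d
Productions for P:
  P → d
  P → e L

No common prefixes found.

Answer: No, left-factoring is not needed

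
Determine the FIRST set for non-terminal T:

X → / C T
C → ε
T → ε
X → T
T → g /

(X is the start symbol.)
To compute FIRST(T), examine every production with T on the left-hand side, reading each right-hand side left to right until a non-nullable symbol is reached.

From T → ε:
  - ε-production, so ε ∈ FIRST(T)
From T → g /:
  - g is a terminal: add 'g' and stop

Collecting: FIRST(T) = { 'g', ε }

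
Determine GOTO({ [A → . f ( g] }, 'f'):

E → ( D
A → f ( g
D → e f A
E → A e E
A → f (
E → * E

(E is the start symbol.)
GOTO(I, 'f') = CLOSURE({ [A → αX.β] : [A → α.Xβ] ∈ I, X = 'f' })

Items with dot before 'f', with the dot advanced:
  [A → . f ( g] → [A → f . ( g]
Closure adds nothing (no advanced item has the dot before a non-terminal).

GOTO = { [A → f . ( g] }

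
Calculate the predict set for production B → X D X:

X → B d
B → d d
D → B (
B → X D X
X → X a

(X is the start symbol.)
{ 'd' }

PREDICT(B → X D X) = (FIRST(RHS) \ {ε}) ∪ (FOLLOW(B) if ε ∈ FIRST(RHS), i.e. RHS ⇒* ε)
FIRST(X) = { 'd' }
FIRST(X D X) = { 'd' }
ε ∉ FIRST(X D X), so FOLLOW(B) is not added.
PREDICT(B → X D X) = { 'd' }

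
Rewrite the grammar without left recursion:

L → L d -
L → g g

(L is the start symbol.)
L → g g L'
L' → d - L'
L' → ε

L is directly left-recursive. The standard transformation for
  A → A α₁ | ... | A α_m | β₁ | ... | β_n
is
  A  → β₁ A' | ... | β_n A'
  A' → α₁ A' | ... | α_m A' | ε

L → g g becomes L → g g L'
L → L d - becomes L' → d - L'
Add L' → ε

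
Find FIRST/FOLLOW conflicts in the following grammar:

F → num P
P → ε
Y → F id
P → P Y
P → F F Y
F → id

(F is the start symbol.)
Nullable non-terminals: P.
FIRST sets used below: FIRST(P) = { 'id', 'num', ε }, FIRST(Y) = { 'id', 'num' }, FIRST(F) = { 'id', 'num' }

P: nullable alternative(s) P → ε; FOLLOW(P) = { $, 'id', 'num' }
  P → ε: FIRST \ {ε} = { } — this is the only nullable alternative, skip
  P → P Y: FIRST \ {ε} = { 'id', 'num' } — overlaps FOLLOW(P) on { 'id', 'num' }: CONFLICT
  P → F F Y: FIRST \ {ε} = { 'id', 'num' } — overlaps FOLLOW(P) on { 'id', 'num' }: CONFLICT

F, Y have no nullable alternative, so no FIRST/FOLLOW check is needed there.

So the grammar has 2 FIRST/FOLLOW conflicts (marked CONFLICT above).

Answer: Yes. P → P Y with FOLLOW(P) on { 'id', 'num' }; P → F F Y with FOLLOW(P) on { 'id', 'num' }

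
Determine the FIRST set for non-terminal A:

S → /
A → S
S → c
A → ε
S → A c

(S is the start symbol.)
FIRST sets of the other non-terminals involved (by the same procedure, iterated to a fixed point):
  FIRST(S) = { '/', 'c' }

From A → S:
  - S is a non-terminal: add FIRST(S) \ {ε} = { '/', 'c' }
    S is not nullable, so stop
From A → ε:
  - ε-production, so ε ∈ FIRST(A)

Collecting: FIRST(A) = { '/', 'c', ε }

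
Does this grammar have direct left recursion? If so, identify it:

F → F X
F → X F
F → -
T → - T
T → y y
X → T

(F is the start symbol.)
F → F X: LEFT RECURSIVE (starts with F)
F → X F: starts with X
F → -: starts with '-'
T → - T: starts with '-'
T → y y: starts with y
X → T: starts with T

The grammar has direct left recursion on: F.

Answer: Yes, F is left-recursive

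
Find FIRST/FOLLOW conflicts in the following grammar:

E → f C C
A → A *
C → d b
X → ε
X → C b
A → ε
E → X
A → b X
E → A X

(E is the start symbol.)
Yes. A → A '*' with FOLLOW(A) on { '*' }; X → C b with FOLLOW(X) on { 'd' }

Nullable non-terminals: A, E, X.
FIRST sets used below: FIRST(A) = { '*', 'b', ε }, FIRST(X) = { 'd', ε }, FIRST(C) = { 'd' }

A: nullable alternative(s) A → ε; FOLLOW(A) = { $, '*', 'd' }
  A → A *: FIRST \ {ε} = { '*', 'b' } — overlaps FOLLOW(A) on { '*' }: CONFLICT
  A → ε: FIRST \ {ε} = { } — this is the only nullable alternative, skip
  A → b X: FIRST \ {ε} = { 'b' } — disjoint from FOLLOW(A)

E: nullable alternative(s) E → X, E → A X; FOLLOW(E) = { $ }
  E → f C C: FIRST \ {ε} = { 'f' } — disjoint from FOLLOW(E)
  E → X: FIRST \ {ε} = { 'd' } — disjoint from FOLLOW(E)
  E → A X: FIRST \ {ε} = { '*', 'b', 'd' } — disjoint from FOLLOW(E)

X: nullable alternative(s) X → ε; FOLLOW(X) = { $, '*', 'd' }
  X → ε: FIRST \ {ε} = { } — this is the only nullable alternative, skip
  X → C b: FIRST \ {ε} = { 'd' } — overlaps FOLLOW(X) on { 'd' }: CONFLICT

C has no nullable alternative, so no FIRST/FOLLOW check is needed there.

So the grammar has 2 FIRST/FOLLOW conflicts (marked CONFLICT above).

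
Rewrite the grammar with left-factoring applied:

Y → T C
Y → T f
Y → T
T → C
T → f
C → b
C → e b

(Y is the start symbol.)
Y → T Y'
Y' → C
Y' → f
Y' → ε
T → C
T → f
C → b
C → e b

Left-factoring transforms A → αβ₁ | αβ₂ into A → αA' and A' → β₁ | β₂
(α is the longest common prefix among the alternatives). Repeat until
no nonterminal has two alternatives with a common prefix.

Round 1: Y has alternatives sharing prefix 'T'. Introduce Y': Y → T Y'
  Add: Y' → C
  Add: Y' → f
  Add: Y' → ε

No remaining common prefixes — done.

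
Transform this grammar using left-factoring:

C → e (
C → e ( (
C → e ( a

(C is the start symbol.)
C → e ( C'
C' → ε
C' → (
C' → a

Left-factoring transforms A → αβ₁ | αβ₂ into A → αA' and A' → β₁ | β₂
(α is the longest common prefix among the alternatives). Repeat until
no nonterminal has two alternatives with a common prefix.

Round 1: C has alternatives sharing prefix 'e ('. Introduce C': C → e ( C'
  Add: C' → ε
  Add: C' → (
  Add: C' → a

No remaining common prefixes — done.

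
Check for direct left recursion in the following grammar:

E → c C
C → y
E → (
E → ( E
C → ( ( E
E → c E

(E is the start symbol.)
E → c C: starts with c
C → y: starts with y
E → (: starts with '('
E → ( E: starts with '('
C → ( ( E: starts with '('
E → c E: starts with c

No direct left recursion found.

Answer: No direct left recursion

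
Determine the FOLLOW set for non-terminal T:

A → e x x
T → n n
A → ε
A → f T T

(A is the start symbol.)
{ $, 'n' }

To compute FOLLOW(T), find every occurrence of T on a right-hand side N → α T β: add FIRST(β) \ {ε}, and if β is empty or nullable also add FOLLOW(N). Iterate to a fixed point.

In A → f T T: T is followed by T, add FIRST(T) \ {ε} = { 'n' }
In A → f T T: T is at the end, add FOLLOW(A)

The FOLLOW sets referred to above (computed the same way, to a fixed point):
  FOLLOW(A) = { $ }

Taking the union: FOLLOW(T) = { $, 'n' }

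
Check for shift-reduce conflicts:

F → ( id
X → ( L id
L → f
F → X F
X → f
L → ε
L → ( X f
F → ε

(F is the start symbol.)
A shift-reduce conflict occurs when an LR(0) state has both:
  - a complete (reduce) item [A → α .] (dot at the end), and
  - a shift item [B → β . c γ] (dot before a terminal).

Augment with F' → F and build the canonical LR(0) collection (I0 = CLOSURE({[F' → . F]}), then GOTO on every symbol after a dot until no new states appear). It has 14 states:
  I0: { [F → . ( id], [F → . X F], [F → .], [F' → . F], [X → . ( L id], [X → . f] }  — shift, reduce
  I1: { [F → ( . id], [L → . ( X f], [L → . f], [L → .], [X → ( . L id] }  — shift, reduce
  I2: { [F' → F .] }  — accept
  I3: { [F → . ( id], [F → . X F], [F → .], [F → X . F], [X → . ( L id], [X → . f] }  — shift, reduce
  I4: { [X → f .] }  — reduce
  I5: { [F → X F .] }  — reduce
  I6: { [L → ( . X f], [X → . ( L id], [X → . f] }  — shift
  I7: { [X → ( L . id] }  — shift
  I8: { [L → f .] }  — reduce
  I9: { [F → ( id .] }  — reduce
  I10: { [X → ( L id .] }  — reduce
  I11: { [L → . ( X f], [L → . f], [L → .], [X → ( . L id] }  — shift, reduce
  I12: { [L → ( X . f] }  — shift
  I13: { [L → ( X f .] }  — reduce

I0 contains reduce item [F → .] and shift items [F → . ( id], [X → . ( L id], [X → . f] — shift-reduce conflict.
I1 contains reduce item [L → .] and shift items [F → ( . id], [L → . ( X f], [L → . f] — shift-reduce conflict.
I3 contains reduce item [F → .] and shift items [F → . ( id], [X → . ( L id], [X → . f] — shift-reduce conflict.
I11 contains reduce item [L → .] and shift items [L → . ( X f], [L → . f] — shift-reduce conflict.

Answer: Yes — I0: [F → .] vs [F → . ( id]; I1: [L → .] vs [F → ( . id]; I3: [F → .] vs [F → . ( id]; I11: [L → .] vs [L → . ( X f]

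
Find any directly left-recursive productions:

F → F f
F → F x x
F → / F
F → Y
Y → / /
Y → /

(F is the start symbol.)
Yes, F is left-recursive

F → F f: LEFT RECURSIVE (starts with F)
F → F x x: LEFT RECURSIVE (starts with F)
F → / F: starts with '/'
F → Y: starts with Y
Y → / /: starts with '/'
Y → /: starts with '/'

The grammar has direct left recursion on: F.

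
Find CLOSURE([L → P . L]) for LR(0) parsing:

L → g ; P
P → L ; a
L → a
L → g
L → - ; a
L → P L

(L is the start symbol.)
{ [L → . - ; a], [L → . P L], [L → . a], [L → . g ; P], [L → . g], [L → P . L], [P → . L ; a] }

To compute CLOSURE, for each item [A → α.Bβ] where B is a non-terminal, add [B → .γ] for all productions B → γ; repeat for the newly added items until nothing changes.

Start with: [L → P . L]
  [L → P . L] has the dot before L: add [L → . g ; P], [L → . a], [L → . g], [L → . - ; a], [L → . P L]
  [L → . P L] has the dot before P: add [P → . L ; a]
No further items can be added.

CLOSURE = { [L → . - ; a], [L → . P L], [L → . a], [L → . g ; P], [L → . g], [L → P . L], [P → . L ; a] }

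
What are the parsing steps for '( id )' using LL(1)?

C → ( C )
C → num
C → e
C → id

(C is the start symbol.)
LL(1) parsing maintains a stack (initially the start symbol over $) and the input. At each step: if the stack top is a terminal, match it against the current input token; if it is a non-terminal N, replace it with the RHS of M[N, lookahead] (the unique production whose predict set contains the lookahead).

Stack is shown with the top on the left.

Stack    Input     Action
-------------------------
C $      ( id ) $  output C → ( C )
( C ) $  ( id ) $  match '('
C ) $    id ) $    output C → id
id ) $   id ) $    match 'id'
) $      ) $       match ')'
$        $         accept

The string is accepted.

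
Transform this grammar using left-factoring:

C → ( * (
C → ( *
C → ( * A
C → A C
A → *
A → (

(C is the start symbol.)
Left-factoring transforms A → αβ₁ | αβ₂ into A → αA' and A' → β₁ | β₂
(α is the longest common prefix among the alternatives). Repeat until
no nonterminal has two alternatives with a common prefix.

Round 1: C has alternatives sharing prefix '( *'. Introduce C': C → ( * C'
  Add: C' → (
  Add: C' → ε
  Add: C' → A

No remaining common prefixes — done.

Resulting grammar:
C → ( * C'
C' → (
C' → ε
C' → A
C → A C
A → *
A → (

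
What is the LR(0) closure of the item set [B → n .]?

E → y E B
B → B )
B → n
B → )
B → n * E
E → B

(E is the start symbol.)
To compute CLOSURE, for each item [A → α.Bβ] where B is a non-terminal, add [B → .γ] for all productions B → γ; repeat for the newly added items until nothing changes.

Start with: [B → n .]
The dot is at the end, so nothing is added.

CLOSURE = { [B → n .] }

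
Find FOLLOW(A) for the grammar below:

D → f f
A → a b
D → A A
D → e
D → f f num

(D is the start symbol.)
To compute FOLLOW(A), find every occurrence of A on a right-hand side N → α A β: add FIRST(β) \ {ε}, and if β is empty or nullable also add FOLLOW(N). Iterate to a fixed point.

In D → A A: A is followed by A, add FIRST(A) \ {ε} = { 'a' }
In D → A A: A is at the end, add FOLLOW(D)

The FOLLOW sets referred to above (computed the same way, to a fixed point):
  FOLLOW(D) = { $ }

Taking the union: FOLLOW(A) = { $, 'a' }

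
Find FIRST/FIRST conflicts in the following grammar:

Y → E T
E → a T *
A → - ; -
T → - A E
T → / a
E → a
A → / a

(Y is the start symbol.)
Yes. E → a T '*' / E → a on { 'a' }

A FIRST/FIRST conflict occurs when two productions N → α and N → β for the same non-terminal have FIRST(α) ∩ FIRST(β) ≠ ∅ (with ε ∈ FIRST of a nullable right-hand side, so two nullable alternatives also conflict).

Productions for E:
  E → a T *: FIRST = { 'a' }
  E → a: FIRST = { 'a' }
Productions for A:
  A → - ; -: FIRST = { '-' }
  A → / a: FIRST = { '/' }
Productions for T:
  T → - A E: FIRST = { '-' }
  T → / a: FIRST = { '/' }
Y has only one production, so no FIRST/FIRST conflict is possible there.

Conflict for E: E → a T * and E → a
  Overlap: { 'a' }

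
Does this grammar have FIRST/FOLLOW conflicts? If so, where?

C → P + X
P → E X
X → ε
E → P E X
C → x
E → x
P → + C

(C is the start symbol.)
No FIRST/FOLLOW conflicts.

A FIRST/FOLLOW conflict occurs when a non-terminal N has a nullable alternative N → β (β ⇒* ε) and another alternative N → α with FIRST(α) ∩ FOLLOW(N) ≠ ∅: on such a lookahead the parser cannot decide between expanding α and letting N vanish via β.

Nullable non-terminals: X.
X has a nullable alternative but only one production, so nothing to check.

C, E, P have no nullable alternative, so no FIRST/FOLLOW check is needed there.

No FIRST/FOLLOW conflicts found.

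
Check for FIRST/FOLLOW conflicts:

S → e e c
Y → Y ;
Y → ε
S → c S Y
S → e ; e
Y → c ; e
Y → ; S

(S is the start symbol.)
A FIRST/FOLLOW conflict occurs when a non-terminal N has a nullable alternative N → β (β ⇒* ε) and another alternative N → α with FIRST(α) ∩ FOLLOW(N) ≠ ∅: on such a lookahead the parser cannot decide between expanding α and letting N vanish via β.

Nullable non-terminals: Y.
FIRST sets used below: FIRST(Y) = { ';', 'c', ε }

Y: nullable alternative(s) Y → ε; FOLLOW(Y) = { $, ';', 'c' }
  Y → Y ;: FIRST \ {ε} = { ';', 'c' } — overlaps FOLLOW(Y) on { ';', 'c' }: CONFLICT
  Y → ε: FIRST \ {ε} = { } — this is the only nullable alternative, skip
  Y → c ; e: FIRST \ {ε} = { 'c' } — overlaps FOLLOW(Y) on { 'c' }: CONFLICT
  Y → ; S: FIRST \ {ε} = { ';' } — overlaps FOLLOW(Y) on { ';' }: CONFLICT

S has no nullable alternative, so no FIRST/FOLLOW check is needed there.

So the grammar has 3 FIRST/FOLLOW conflicts (marked CONFLICT above).

Answer: Yes. Y → Y ';' with FOLLOW(Y) on { ';', 'c' }; Y → c ';' e with FOLLOW(Y) on { 'c' }; Y → ';' S with FOLLOW(Y) on { ';' }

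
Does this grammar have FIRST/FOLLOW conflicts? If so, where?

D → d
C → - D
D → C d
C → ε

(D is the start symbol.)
No FIRST/FOLLOW conflicts.

Nullable non-terminals: C.

C: nullable alternative(s) C → ε; FOLLOW(C) = { 'd' }
  C → - D: FIRST \ {ε} = { '-' } — disjoint from FOLLOW(C)
  C → ε: FIRST \ {ε} = { } — this is the only nullable alternative, skip

D has no nullable alternative, so no FIRST/FOLLOW check is needed there.

No FIRST/FOLLOW conflicts found.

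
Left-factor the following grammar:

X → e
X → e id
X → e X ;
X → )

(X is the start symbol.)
Left-factoring transforms A → αβ₁ | αβ₂ into A → αA' and A' → β₁ | β₂
(α is the longest common prefix among the alternatives). Repeat until
no nonterminal has two alternatives with a common prefix.

Round 1: X has alternatives sharing prefix 'e'. Introduce X': X → e X'
  Add: X' → ε
  Add: X' → id
  Add: X' → X ;

No remaining common prefixes — done.

Resulting grammar:
X → e X'
X' → ε
X' → id
X' → X ;
X → )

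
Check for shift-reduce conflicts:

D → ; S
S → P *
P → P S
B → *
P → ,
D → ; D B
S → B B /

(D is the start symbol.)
No shift-reduce conflicts

A shift-reduce conflict occurs when an LR(0) state has both:
  - a complete (reduce) item [A → α .] (dot at the end), and
  - a shift item [B → β . c γ] (dot before a terminal).

Augment with D' → D and build the canonical LR(0) collection (I0 = CLOSURE({[D' → . D]}), then GOTO on every symbol after a dot until no new states appear). It has 14 states:
  I0: { [D → . ; D B], [D → . ; S], [D' → . D] }  — shift
  I1: { [B → . *], [D → . ; D B], [D → . ; S], [D → ; . D B], [D → ; . S], [P → . ,], [P → . P S], [S → . B B /], [S → . P *] }  — shift
  I2: { [D' → D .] }  — accept
  I3: { [B → * .] }  — reduce
  I4: { [P → , .] }  — reduce
  I5: { [B → . *], [S → B . B /] }  — shift
  I6: { [B → . *], [D → ; D . B] }  — shift
  I7: { [B → . *], [P → . ,], [P → . P S], [P → P . S], [S → . B B /], [S → . P *], [S → P . *] }  — shift
  I8: { [D → ; S .] }  — reduce
  I9: { [B → * .], [S → P * .] }  — 2 reduces
  I10: { [P → P S .] }  — reduce
  I11: { [D → ; D B .] }  — reduce
  I12: { [S → B B . /] }  — shift
  I13: { [S → B B / .] }  — reduce

No state contains both a complete item and a shift item.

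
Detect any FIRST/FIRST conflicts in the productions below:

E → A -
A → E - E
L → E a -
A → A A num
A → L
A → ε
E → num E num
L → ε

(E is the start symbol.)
A FIRST/FIRST conflict occurs when two productions N → α and N → β for the same non-terminal have FIRST(α) ∩ FIRST(β) ≠ ∅ (with ε ∈ FIRST of a nullable right-hand side, so two nullable alternatives also conflict).

FIRST sets of the non-terminals at (or reachable through a nullable prefix from) the front of some alternative:
  FIRST(A) = { '-', 'num', ε }
  FIRST(E) = { '-', 'num' }
  FIRST(L) = { '-', 'num', ε }

Productions for E:
  E → A -: FIRST = { '-', 'num' }
  E → num E num: FIRST = { 'num' }
Productions for A:
  A → E - E: FIRST = { '-', 'num' }
  A → A A num: FIRST = { '-', 'num' }
  A → L: FIRST = { '-', 'num', ε }
  A → ε: FIRST = { ε }
Productions for L:
  L → E a -: FIRST = { '-', 'num' }
  L → ε: FIRST = { ε }

Conflict for E: E → A - and E → num E num
  Overlap: { 'num' }
Conflict for A: A → E - E and A → A A num
  Overlap: { '-', 'num' }
Conflict for A: A → E - E and A → L
  Overlap: { '-', 'num' }
Conflict for A: A → A A num and A → L
  Overlap: { '-', 'num' }
Conflict for A: A → L and A → ε
  Overlap: { ε }

Answer: Yes. E → A '-' / E → num E num on { 'num' }; A → E '-' E / A → A A num on { '-', 'num' }; A → E '-' E / A → L on { '-', 'num' }; A → A A num / A → L on { '-', 'num' }; A → L / A → ε on { ε }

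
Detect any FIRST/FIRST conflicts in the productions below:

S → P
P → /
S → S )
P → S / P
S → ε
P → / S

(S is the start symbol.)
Yes. S → P / S → S ')' on { ')', '/' }; P → '/' / P → S '/' P on { '/' }; P → '/' / P → '/' S on { '/' }; P → S '/' P / P → '/' S on { '/' }

FIRST sets of the non-terminals at (or reachable through a nullable prefix from) the front of some alternative:
  FIRST(P) = { ')', '/' }
  FIRST(S) = { ')', '/', ε }

Productions for S:
  S → P: FIRST = { ')', '/' }
  S → S ): FIRST = { ')', '/' }
  S → ε: FIRST = { ε }
Productions for P:
  P → /: FIRST = { '/' }
  P → S / P: FIRST = { ')', '/' }
  P → / S: FIRST = { '/' }

Conflict for S: S → P and S → S )
  Overlap: { ')', '/' }
Conflict for P: P → / and P → S / P
  Overlap: { '/' }
Conflict for P: P → / and P → / S
  Overlap: { '/' }
Conflict for P: P → S / P and P → / S
  Overlap: { '/' }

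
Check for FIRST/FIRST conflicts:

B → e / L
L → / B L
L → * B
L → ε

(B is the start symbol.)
Productions for L:
  L → / B L: FIRST = { '/' }
  L → * B: FIRST = { '*' }
  L → ε: FIRST = { ε }
B has only one production, so no FIRST/FIRST conflict is possible there.

All alternatives of each non-terminal have pairwise disjoint FIRST sets.

Answer: No FIRST/FIRST conflicts.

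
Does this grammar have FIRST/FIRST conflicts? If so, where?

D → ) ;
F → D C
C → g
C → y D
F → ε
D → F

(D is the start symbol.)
A FIRST/FIRST conflict occurs when two productions N → α and N → β for the same non-terminal have FIRST(α) ∩ FIRST(β) ≠ ∅ (with ε ∈ FIRST of a nullable right-hand side, so two nullable alternatives also conflict).

FIRST sets of the non-terminals at (or reachable through a nullable prefix from) the front of some alternative:
  FIRST(F) = { ')', 'g', 'y', ε }
  FIRST(D) = { ')', 'g', 'y', ε }
  FIRST(C) = { 'g', 'y' }

Productions for D:
  D → ) ;: FIRST = { ')' }
  D → F: FIRST = { ')', 'g', 'y', ε }
Productions for F:
  F → D C: FIRST = { ')', 'g', 'y' }
  F → ε: FIRST = { ε }
Productions for C:
  C → g: FIRST = { 'g' }
  C → y D: FIRST = { 'y' }

Conflict for D: D → ) ; and D → F
  Overlap: { ')' }

Answer: Yes. D → ')' ';' / D → F on { ')' }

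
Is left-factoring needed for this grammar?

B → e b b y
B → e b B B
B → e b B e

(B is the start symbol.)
Yes, B has productions with common prefix 'e b'

Left-factoring is needed when two productions for the same non-terminal
share a common prefix on the right-hand side.

Productions for B:
  B → e b b y
  B → e b B B
  B → e b B e

Found common prefix 'e b' in productions for B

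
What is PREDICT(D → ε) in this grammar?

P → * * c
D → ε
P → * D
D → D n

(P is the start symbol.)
PREDICT(D → ε) = (FIRST(RHS) \ {ε}) ∪ (FOLLOW(D) if ε ∈ FIRST(RHS), i.e. RHS ⇒* ε)
The right-hand side is ε (FIRST(ε) = { ε }), so the predict set is FOLLOW(D) = { $, 'n' }
PREDICT(D → ε) = { $, 'n' }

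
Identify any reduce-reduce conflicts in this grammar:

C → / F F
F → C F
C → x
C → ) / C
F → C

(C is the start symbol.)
A reduce-reduce conflict occurs when an LR(0) state has two complete items [A → α .] and [B → β .] — both call for a reduction, and with no lookahead the parser cannot choose between them.

Augment with C' → C and build the canonical LR(0) collection (I0 = CLOSURE({[C' → . C]}), then GOTO on every symbol after a dot until no new states appear). It has 11 states:
  I0: { [C → . ) / C], [C → . / F F], [C → . x], [C' → . C] }  — shift
  I1: { [C → ) . / C] }  — shift
  I2: { [C → . ) / C], [C → . / F F], [C → . x], [C → / . F F], [F → . C F], [F → . C] }  — shift
  I3: { [C' → C .] }  — accept
  I4: { [C → x .] }  — reduce
  I5: { [C → . ) / C], [C → . / F F], [C → . x], [F → . C F], [F → . C], [F → C . F], [F → C .] }  — shift, reduce
  I6: { [C → . ) / C], [C → . / F F], [C → . x], [C → / F . F], [F → . C F], [F → . C] }  — shift
  I7: { [C → / F F .] }  — reduce
  I8: { [F → C F .] }  — reduce
  I9: { [C → ) / . C], [C → . ) / C], [C → . / F F], [C → . x] }  — shift
  I10: { [C → ) / C .] }  — reduce

No state contains more than one complete item.

Answer: No reduce-reduce conflicts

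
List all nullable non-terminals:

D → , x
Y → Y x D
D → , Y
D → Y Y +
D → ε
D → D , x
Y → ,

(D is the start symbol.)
{ 'D' }

A non-terminal is nullable if it can derive ε (the empty string): either it has an ε-production, or it has a production whose right-hand side consists entirely of nullable non-terminals.

ε-productions: D → ε
So D is immediately nullable.
No further non-terminal can be added: every production for the remaining non-terminals contains a terminal or a non-nullable non-terminal.
Nullable = { 'D' }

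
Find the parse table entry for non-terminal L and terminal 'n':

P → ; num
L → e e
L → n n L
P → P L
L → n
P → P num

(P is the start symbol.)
L → n n L, L → n

To find M[L, 'n'], we find productions for L where 'n' is in the predict set (PREDICT(N → α) = (FIRST(α) \ {ε}) ∪ (FOLLOW(N) if α ⇒* ε)).

L → e e: PREDICT = { 'e' }
L → n n L: PREDICT = { 'n' }
  'n' is in predict set, so this production goes in M[L, 'n']
L → n: PREDICT = { 'n' }
  'n' is in predict set, so this production goes in M[L, 'n']

M[L, 'n'] = L → n n L, L → n  (a multiply-defined cell — the grammar is not LL(1))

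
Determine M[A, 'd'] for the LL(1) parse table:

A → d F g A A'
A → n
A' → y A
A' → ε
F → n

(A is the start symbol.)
A → d F g A A'

To find M[A, 'd'], we find productions for A where 'd' is in the predict set (PREDICT(N → α) = (FIRST(α) \ {ε}) ∪ (FOLLOW(N) if α ⇒* ε)).

A → d F g A A': PREDICT = { 'd' }
  'd' is in predict set, so this production goes in M[A, 'd']
A → n: PREDICT = { 'n' }

M[A, 'd'] = A → d F g A A'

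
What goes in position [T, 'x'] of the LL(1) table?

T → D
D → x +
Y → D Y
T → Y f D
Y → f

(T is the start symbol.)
T → D, T → Y f D

To find M[T, 'x'], we find productions for T where 'x' is in the predict set (PREDICT(N → α) = (FIRST(α) \ {ε}) ∪ (FOLLOW(N) if α ⇒* ε)).

Relevant sets:
  FIRST(D) = { 'x' }
  FIRST(Y) = { 'f', 'x' }

T → D: PREDICT = { 'x' }
  'x' is in predict set, so this production goes in M[T, 'x']
T → Y f D: PREDICT = { 'f', 'x' }
  'x' is in predict set, so this production goes in M[T, 'x']

M[T, 'x'] = T → D, T → Y f D  (a multiply-defined cell — the grammar is not LL(1))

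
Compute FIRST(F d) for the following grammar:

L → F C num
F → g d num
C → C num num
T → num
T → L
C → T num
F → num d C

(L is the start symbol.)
FIRST sets of the non-terminals involved (from the grammar, by fixed-point iteration):
  FIRST(F) = { 'g', 'num' }

To compute FIRST(F d), process the symbols left to right:
Symbol F is a non-terminal. Add FIRST(F) \ {ε} = { 'g', 'num' }
F is not nullable (ε ∉ FIRST(F)), so stop here.
FIRST(F d) = { 'g', 'num' }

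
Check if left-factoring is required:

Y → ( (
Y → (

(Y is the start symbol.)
Left-factoring is needed when two productions for the same non-terminal
share a common prefix on the right-hand side.

Productions for Y:
  Y → ( (
  Y → (

Found common prefix '(' in productions for Y

Answer: Yes, Y has productions with common prefix '('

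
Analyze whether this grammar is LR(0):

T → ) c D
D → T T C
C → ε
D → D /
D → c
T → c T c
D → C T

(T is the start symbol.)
No. Shift-reduce conflict between [C → .] and [D → . c]

Augment with T' → T and build the canonical LR(0) collection (I0 = CLOSURE({[T' → . T]}), then GOTO on every symbol after a dot until no new states appear). It has 15 states:
  I0: { [T → . ) c D], [T → . c T c], [T' → . T] }  — shift
  I1: { [T → ) . c D] }  — shift
  I2: { [T' → T .] }  — accept
  I3: { [T → . ) c D], [T → . c T c], [T → c . T c] }  — shift
  I4: { [T → c T . c] }  — shift
  I5: { [T → c T c .] }  — reduce
  I6: { [C → .], [D → . C T], [D → . D /], [D → . T T C], [D → . c], [T → ) c . D], [T → . ) c D], [T → . c T c] }  — shift, reduce
  I7: { [D → C . T], [T → . ) c D], [T → . c T c] }  — shift
  I8: { [D → D . /], [T → ) c D .] }  — shift, reduce
  I9: { [D → T . T C], [T → . ) c D], [T → . c T c] }  — shift
  I10: { [D → c .], [T → . ) c D], [T → . c T c], [T → c . T c] }  — shift, reduce
  I11: { [C → .], [D → T T . C] }  — reduce
  I12: { [D → T T C .] }  — reduce
  I13: { [D → D / .] }  — reduce
  I14: { [D → C T .] }  — reduce

Conflict in state I6:
  Shift-reduce conflict between [C → .] and [D → . c]
So the grammar is NOT LR(0).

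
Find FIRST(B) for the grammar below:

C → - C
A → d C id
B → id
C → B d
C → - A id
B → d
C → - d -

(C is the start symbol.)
To compute FIRST(B), examine every production with B on the left-hand side, reading each right-hand side left to right until a non-nullable symbol is reached.

From B → id:
  - id is a terminal: add 'id' and stop
From B → d:
  - d is a terminal: add 'd' and stop

Collecting: FIRST(B) = { 'd', 'id' }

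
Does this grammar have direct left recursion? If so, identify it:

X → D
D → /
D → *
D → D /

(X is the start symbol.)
Yes, D is left-recursive

Direct left recursion occurs when N → N α for some non-terminal N (the right-hand side begins with the left-hand side itself).

X → D: starts with D
D → /: starts with '/'
D → *: starts with '*'
D → D /: LEFT RECURSIVE (starts with D)

The grammar has direct left recursion on: D.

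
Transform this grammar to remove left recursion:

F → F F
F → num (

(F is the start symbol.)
F → num ( F'
F' → F F'
F' → ε

F is directly left-recursive. The standard transformation for
  A → A α₁ | ... | A α_m | β₁ | ... | β_n
is
  A  → β₁ A' | ... | β_n A'
  A' → α₁ A' | ... | α_m A' | ε

F → num ( becomes F → num ( F'
F → F F becomes F' → F F'
Add F' → ε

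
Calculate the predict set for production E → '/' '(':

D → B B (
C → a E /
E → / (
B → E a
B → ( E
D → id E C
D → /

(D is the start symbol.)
PREDICT(E → '/' '(') = (FIRST(RHS) \ {ε}) ∪ (FOLLOW(E) if ε ∈ FIRST(RHS), i.e. RHS ⇒* ε)
FIRST('/' '(') = { '/' }
ε ∉ FIRST('/' '('), so FOLLOW(E) is not added.
PREDICT(E → '/' '(') = { '/' }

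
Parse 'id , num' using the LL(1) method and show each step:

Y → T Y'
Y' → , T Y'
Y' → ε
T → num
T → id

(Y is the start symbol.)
LL(1) parsing maintains a stack (initially the start symbol over $) and the input. At each step: if the stack top is a terminal, match it against the current input token; if it is a non-terminal N, replace it with the RHS of M[N, lookahead] (the unique production whose predict set contains the lookahead).

Stack is shown with the top on the left.

Stack     Input       Action
----------------------------
Y $       id , num $  output Y → T Y'
T Y' $    id , num $  output T → id
id Y' $   id , num $  match 'id'
Y' $      , num $     output Y' → , T Y'
, T Y' $  , num $     match ','
T Y' $    num $       output T → num
num Y' $  num $       match 'num'
Y' $      $           output Y' → ε
$         $           accept

The string is accepted.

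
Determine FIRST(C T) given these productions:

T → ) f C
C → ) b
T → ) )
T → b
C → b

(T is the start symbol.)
FIRST sets of the non-terminals involved (from the grammar, by fixed-point iteration):
  FIRST(C) = { ')', 'b' }

To compute FIRST(C T), process the symbols left to right:
Symbol C is a non-terminal. Add FIRST(C) \ {ε} = { ')', 'b' }
C is not nullable (ε ∉ FIRST(C)), so stop here.
FIRST(C T) = { ')', 'b' }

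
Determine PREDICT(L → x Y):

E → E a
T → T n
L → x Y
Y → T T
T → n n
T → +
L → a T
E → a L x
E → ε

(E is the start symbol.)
PREDICT(L → x Y) = (FIRST(RHS) \ {ε}) ∪ (FOLLOW(L) if ε ∈ FIRST(RHS), i.e. RHS ⇒* ε)
FIRST(x Y) = { 'x' }
ε ∉ FIRST(x Y), so FOLLOW(L) is not added.
PREDICT(L → x Y) = { 'x' }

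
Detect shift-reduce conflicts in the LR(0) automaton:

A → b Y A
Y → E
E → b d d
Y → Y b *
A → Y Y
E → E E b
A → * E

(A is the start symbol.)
Yes — I3: [Y → E .] vs [E → . b d d]; I13: [A → Y Y .] vs [Y → Y . b *]; I17: [E → E E b .] vs [E → b . d d]; I18: [A → * E .] vs [E → . b d d]

A shift-reduce conflict occurs when an LR(0) state has both:
  - a complete (reduce) item [A → α .] (dot at the end), and
  - a shift item [B → β . c γ] (dot before a terminal).

Augment with A' → A and build the canonical LR(0) collection (I0 = CLOSURE({[A' → . A]}), then GOTO on every symbol after a dot until no new states appear). It has 19 states:
  I0: { [A → . * E], [A → . Y Y], [A → . b Y A], [A' → . A], [E → . E E b], [E → . b d d], [Y → . E], [Y → . Y b *] }  — shift
  I1: { [A → * . E], [E → . E E b], [E → . b d d] }  — shift
  I2: { [A' → A .] }  — accept
  I3: { [E → . E E b], [E → . b d d], [E → E . E b], [Y → E .] }  — shift, reduce
  I4: { [A → Y . Y], [E → . E E b], [E → . b d d], [Y → . E], [Y → . Y b *], [Y → Y . b *] }  — shift
  I5: { [A → b . Y A], [E → . E E b], [E → . b d d], [E → b . d d], [Y → . E], [Y → . Y b *] }  — shift
  I6: { [A → . * E], [A → . Y Y], [A → . b Y A], [A → b Y . A], [E → . E E b], [E → . b d d], [Y → . E], [Y → . Y b *], [Y → Y . b *] }  — shift
  I7: { [E → b . d d] }  — shift
  I8: { [E → b d . d] }  — shift
  I9: { [E → b d d .] }  — reduce
  I10: { [A → b Y A .] }  — reduce
  I11: { [A → b . Y A], [E → . E E b], [E → . b d d], [E → b . d d], [Y → . E], [Y → . Y b *], [Y → Y b . *] }  — shift
  I12: { [Y → Y b * .] }  — reduce
  I13: { [A → Y Y .], [Y → Y . b *] }  — shift, reduce
  I14: { [E → b . d d], [Y → Y b . *] }  — shift
  I15: { [Y → Y b . *] }  — shift
  I16: { [E → . E E b], [E → . b d d], [E → E . E b], [E → E E . b] }  — shift
  I17: { [E → E E b .], [E → b . d d] }  — shift, reduce
  I18: { [A → * E .], [E → . E E b], [E → . b d d], [E → E . E b] }  — shift, reduce

I3 contains reduce item [Y → E .] and shift item [E → . b d d] — shift-reduce conflict.
I13 contains reduce item [A → Y Y .] and shift item [Y → Y . b *] — shift-reduce conflict.
I17 contains reduce item [E → E E b .] and shift item [E → b . d d] — shift-reduce conflict.
I18 contains reduce item [A → * E .] and shift item [E → . b d d] — shift-reduce conflict.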